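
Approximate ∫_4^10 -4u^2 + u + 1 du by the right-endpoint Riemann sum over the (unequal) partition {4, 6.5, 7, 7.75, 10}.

Subinterval widths: 2.5, 0.5, 0.75, 2.25.
Right endpoints: 6.5, 7, 7.75, 10.
f(6.5) = -161.5, f(7) = -188, f(7.75) = -231.5, f(10) = -389.
Sum = Σ Δu_i · f(u_i).
Sum = -1546.625.

-1546.625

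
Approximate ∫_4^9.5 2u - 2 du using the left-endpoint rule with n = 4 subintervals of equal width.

55.6875

Δu = (9.5 − 4)/4 = 1.375.
Left endpoints: 4, 5.375, 6.75, 8.125.
f(4) = 6, f(5.375) = 8.75, f(6.75) = 11.5, f(8.125) = 14.25.
Sum = Δu · [f(4) + f(5.375) + f(6.75) + f(8.125)].
Sum = 55.6875.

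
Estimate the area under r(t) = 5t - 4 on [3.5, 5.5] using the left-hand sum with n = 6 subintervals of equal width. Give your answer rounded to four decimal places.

Δt = (5.5 − 3.5)/6 = 1/3.
Left endpoints: 3.5, 23/6, 25/6, 4.5, 29/6, 31/6.
r(3.5) = 13.5, r(23/6) = 91/6, r(25/6) = 101/6, r(4.5) = 18.5, r(29/6) = 121/6, r(31/6) = 131/6.
Sum = Δt · [r(3.5) + r(23/6) + r(25/6) + ...].
Sum ≈ 35.3333.

35.3333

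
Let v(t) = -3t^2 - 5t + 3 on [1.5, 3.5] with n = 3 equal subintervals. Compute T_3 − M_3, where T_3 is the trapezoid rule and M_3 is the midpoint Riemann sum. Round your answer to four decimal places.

T_3 ≈ -58.944444.
M_3 ≈ -58.277778.
T_3 − M_3 ≈ -0.6667.

-0.6667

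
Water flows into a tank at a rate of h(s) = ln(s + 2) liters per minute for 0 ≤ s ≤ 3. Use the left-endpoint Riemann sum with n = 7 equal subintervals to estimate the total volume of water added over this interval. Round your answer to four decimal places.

3.4600

Δs = (3 − 0)/7 = 3/7.
Left endpoints: 0, 3/7, 6/7, 9/7, 12/7, 15/7, 18/7.
h(0) ≈ 0.6931, h(3/7) ≈ 0.8873, h(6/7) ≈ 1.0498, h(9/7) ≈ 1.1896, h(12/7) ≈ 1.3122, h(15/7) ≈ 1.4214, h(18/7) ≈ 1.5198.
Sum = Δs · [h(0) + h(3/7) + h(6/7) + ...].
Sum ≈ 3.4600.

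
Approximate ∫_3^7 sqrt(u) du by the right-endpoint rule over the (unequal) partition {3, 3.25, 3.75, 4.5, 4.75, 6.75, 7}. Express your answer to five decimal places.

9.41238

Subinterval widths: 0.25, 0.5, 0.75, 0.25, 2, 0.25.
Right endpoints: 3.25, 3.75, 4.5, 4.75, 6.75, 7.
f(3.25) ≈ 1.80278, f(3.75) ≈ 1.93649, f(4.5) ≈ 2.12132, f(4.75) ≈ 2.17945, f(6.75) ≈ 2.59808, f(7) ≈ 2.64575.
Sum = Σ Δu_i · f(u_i).
Sum ≈ 9.41238.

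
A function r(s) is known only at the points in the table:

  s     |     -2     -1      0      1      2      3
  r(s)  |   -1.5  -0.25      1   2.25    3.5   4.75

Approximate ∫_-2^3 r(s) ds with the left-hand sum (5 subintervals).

Δs = 1.
Sum = 1·[(-1.5) + (-0.25) + 1 + 2.25 + 3.5] = 5.

5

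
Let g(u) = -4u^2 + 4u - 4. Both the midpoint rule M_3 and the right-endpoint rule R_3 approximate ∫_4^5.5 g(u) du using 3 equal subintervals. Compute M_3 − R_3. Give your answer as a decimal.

13.125

M_3 = -113.875.
R_3 = -127.
M_3 − R_3 = 13.125.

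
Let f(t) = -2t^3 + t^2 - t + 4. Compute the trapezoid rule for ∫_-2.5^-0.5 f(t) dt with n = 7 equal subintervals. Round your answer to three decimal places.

Δt = (-0.5 − (-2.5))/7 = 2/7.
f(-2.5) = 44, f(-31/14) = 11261/343, f(-27/14) = 8230/343, f(-23/14) = 5903/343, f(-19/14) = 4184/343, f(-15/14) = 2977/343, f(-11/14) = 2186/343, f(-0.5) = 5.
T_7 = (Δt/2)·[f(t_0) + 2f(t_1) + ... + 2f(t_{6}) + f(t_7)].
Sum ≈ 35.939.

35.939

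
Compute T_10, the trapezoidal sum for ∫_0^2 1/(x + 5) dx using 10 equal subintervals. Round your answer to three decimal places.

0.337

Δx = (2 − 0)/10 = 0.2.
f(0) = 0.2, f(0.2) = 5/26, f(0.4) = 5/27, f(0.6) = 5/28, f(0.8) = 5/29, f(1) = 1/6, f(1.2) = 5/31, f(1.4) = 0.15625, f(1.6) = 5/33, f(1.8) = 5/34, f(2) = 1/7.
T_10 = (Δx/2)·[f(x_0) + 2f(x_1) + ... + 2f(x_{9}) + f(x_10)].
Sum ≈ 0.337.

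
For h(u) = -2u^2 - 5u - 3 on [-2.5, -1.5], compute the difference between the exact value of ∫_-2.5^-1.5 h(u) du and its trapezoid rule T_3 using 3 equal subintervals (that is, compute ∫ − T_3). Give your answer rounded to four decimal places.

0.0370

Exact integral: ∫_-2.5^-1.5 h(u) du ≈ -1.166667.
T_3 ≈ -1.203704.
Error ≈ -1.166667 − (-1.203704) ≈ 0.0370.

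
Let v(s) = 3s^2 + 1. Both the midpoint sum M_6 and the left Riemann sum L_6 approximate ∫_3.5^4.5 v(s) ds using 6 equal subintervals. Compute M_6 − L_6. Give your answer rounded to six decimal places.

1.979167

M_6 ≈ 49.24305556.
L_6 ≈ 47.26388889.
M_6 − L_6 ≈ 1.979167.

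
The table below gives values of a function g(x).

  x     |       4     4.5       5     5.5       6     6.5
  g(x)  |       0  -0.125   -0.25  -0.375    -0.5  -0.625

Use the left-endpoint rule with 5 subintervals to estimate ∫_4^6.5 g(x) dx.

-0.625

Δx = 0.5.
Sum = 0.5·[0 + (-0.125) + (-0.25) + (-0.375) + (-0.5)] = -0.625.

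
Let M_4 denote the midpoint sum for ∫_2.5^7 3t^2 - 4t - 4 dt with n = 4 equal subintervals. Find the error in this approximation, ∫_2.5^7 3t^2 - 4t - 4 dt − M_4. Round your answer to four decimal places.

Exact integral: ∫_2.5^7 f(t) dt = 223.875.
M_4 ≈ 222.451172.
Error ≈ 223.875 − 222.451172 ≈ 1.4238.

1.4238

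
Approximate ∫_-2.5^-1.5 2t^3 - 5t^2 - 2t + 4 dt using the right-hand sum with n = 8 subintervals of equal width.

-26.8046875

Δt = (-1.5 − (-2.5))/8 = 0.125.
Right endpoints: -2.375, -2.25, -2.125, -2, -1.875, -1.75, -1.625, -1.5.
f(-2.375) = -46.24609375, f(-2.25) = -39.59375, f(-2.125) = -33.51953125, f(-2) = -28, f(-1.875) = -23.01171875, f(-1.75) = -18.53125, f(-1.625) = -14.53515625, f(-1.5) = -11.
Sum = Δt · [f(-2.375) + f(-2.25) + f(-2.125) + ...].
Sum = -26.8046875.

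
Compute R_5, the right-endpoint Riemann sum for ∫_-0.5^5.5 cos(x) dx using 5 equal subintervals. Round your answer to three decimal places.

-0.300

Δx = (5.5 − (-0.5))/5 = 1.2.
Right endpoints: 0.7, 1.9, 3.1, 4.3, 5.5.
f(0.7) ≈ 0.765, f(1.9) ≈ -0.323, f(3.1) ≈ -0.999, f(4.3) ≈ -0.401, f(5.5) ≈ 0.709.
Sum = Δx · [f(0.7) + f(1.9) + f(3.1) + f(4.3) + f(5.5)].
Sum ≈ -0.300.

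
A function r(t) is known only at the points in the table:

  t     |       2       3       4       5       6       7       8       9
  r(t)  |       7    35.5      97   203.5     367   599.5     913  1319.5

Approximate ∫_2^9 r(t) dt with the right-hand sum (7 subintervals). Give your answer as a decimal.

Δt = 1.
Sum = 1·[35.5 + 97 + 203.5 + 367 + 599.5 + 913 + 1319.5] = 3535.

3535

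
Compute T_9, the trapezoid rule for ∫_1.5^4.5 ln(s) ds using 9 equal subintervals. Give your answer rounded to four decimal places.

Δs = (4.5 − 1.5)/9 = 1/3.
f(1.5) ≈ 0.4055, f(11/6) ≈ 0.6061, f(13/6) ≈ 0.7732, f(2.5) ≈ 0.9163, f(17/6) ≈ 1.0415, f(19/6) ≈ 1.1527, f(3.5) ≈ 1.2528, f(23/6) ≈ 1.3437, f(25/6) ≈ 1.4271, f(4.5) ≈ 1.5041.
T_9 = (Δs/2)·[f(s_0) + 2f(s_1) + ... + 2f(s_{8}) + f(s_9)].
Sum ≈ 3.1560.

3.1560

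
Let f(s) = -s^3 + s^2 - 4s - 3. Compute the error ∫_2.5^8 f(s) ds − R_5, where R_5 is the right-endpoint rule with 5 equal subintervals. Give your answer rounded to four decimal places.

Exact integral: ∫_2.5^8 f(s) ds ≈ -980.776042.
R_5 = -1250.48.
Error ≈ -980.776042 − (-1250.48) ≈ 269.7040.

269.7040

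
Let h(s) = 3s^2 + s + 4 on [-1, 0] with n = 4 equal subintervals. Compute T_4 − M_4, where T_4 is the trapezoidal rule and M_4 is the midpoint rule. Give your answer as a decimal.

0.046875

T_4 = 4.53125.
M_4 = 4.484375.
T_4 − M_4 = 0.046875.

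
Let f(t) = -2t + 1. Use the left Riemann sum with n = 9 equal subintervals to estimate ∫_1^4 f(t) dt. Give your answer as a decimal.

Δt = (4 − 1)/9 = 1/3.
Left endpoints: 1, 4/3, 5/3, 2, 7/3, 8/3, 3, 10/3, 11/3.
f(1) = -1, f(4/3) = -5/3, f(5/3) = -7/3, f(2) = -3, f(7/3) = -11/3, f(8/3) = -13/3, f(3) = -5, f(10/3) = -17/3, f(11/3) = -19/3.
Sum = Δt · [f(1) + f(4/3) + f(5/3) + ...].
Sum = -11.

-11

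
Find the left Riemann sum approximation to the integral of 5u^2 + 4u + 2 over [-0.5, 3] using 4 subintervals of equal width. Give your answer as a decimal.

46.67578125

Δu = (3 − (-0.5))/4 = 0.875.
Left endpoints: -0.5, 0.375, 1.25, 2.125.
f(-0.5) = 1.25, f(0.375) = 4.203125, f(1.25) = 14.8125, f(2.125) = 33.078125.
Sum = Δu · [f(-0.5) + f(0.375) + f(1.25) + f(2.125)].
Sum = 46.67578125.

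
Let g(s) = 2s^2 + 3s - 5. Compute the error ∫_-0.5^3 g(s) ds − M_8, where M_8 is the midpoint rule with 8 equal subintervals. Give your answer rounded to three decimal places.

0.112

Exact integral: ∫_-0.5^3 g(s) ds ≈ 13.70833.
M_8 ≈ 13.59668.
Error ≈ 13.70833 − 13.59668 ≈ 0.112.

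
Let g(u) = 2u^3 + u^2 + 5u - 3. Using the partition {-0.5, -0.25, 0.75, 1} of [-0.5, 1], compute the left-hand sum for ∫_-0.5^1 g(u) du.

Subinterval widths: 0.25, 1, 0.25.
Left endpoints: -0.5, -0.25, 0.75.
g(-0.5) = -5.5, g(-0.25) = -4.21875, g(0.75) = 2.15625.
Sum = Σ Δu_i · g(u_i).
Sum = -5.0546875.

-5.0546875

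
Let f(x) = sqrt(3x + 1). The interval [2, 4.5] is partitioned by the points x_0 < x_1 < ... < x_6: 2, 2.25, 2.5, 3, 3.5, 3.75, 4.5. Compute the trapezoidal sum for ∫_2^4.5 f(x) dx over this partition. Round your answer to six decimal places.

Subinterval widths: 0.25, 0.25, 0.5, 0.5, 0.25, 0.75.
f(2) ≈ 2.645751, f(2.25) ≈ 2.783882, f(2.5) ≈ 2.915476, f(3) ≈ 3.162278, f(3.5) ≈ 3.391165, f(3.75) ≈ 3.500000, f(4.5) ≈ 3.807887.
On each subinterval the trapezoid contributes (Δx_i/2)·[f(x_{i-1}) + f(x_i)].
Sum ≈ 8.150776.

8.150776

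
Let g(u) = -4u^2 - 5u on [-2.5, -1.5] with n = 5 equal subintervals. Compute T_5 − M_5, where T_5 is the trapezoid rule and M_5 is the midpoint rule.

-0.04

T_5 = -6.36.
M_5 = -6.32.
T_5 − M_5 = -0.04.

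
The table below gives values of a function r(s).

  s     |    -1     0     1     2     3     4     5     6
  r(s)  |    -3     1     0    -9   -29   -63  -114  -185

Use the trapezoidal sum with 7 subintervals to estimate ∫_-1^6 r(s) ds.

-308

Δs = 1.
T_7 = (1/2)·[(-3) + 2·1 + 2·0 + 2·(-9) + 2·(-29) + 2·(-63) + 2·(-114) + (-185)] = -308.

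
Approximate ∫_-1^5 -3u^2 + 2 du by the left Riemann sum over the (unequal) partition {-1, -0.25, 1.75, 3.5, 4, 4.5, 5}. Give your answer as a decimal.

-79.453125

Subinterval widths: 0.75, 2, 1.75, 0.5, 0.5, 0.5.
Left endpoints: -1, -0.25, 1.75, 3.5, 4, 4.5.
f(-1) = -1, f(-0.25) = 1.8125, f(1.75) = -7.1875, f(3.5) = -34.75, f(4) = -46, f(4.5) = -58.75.
Sum = Σ Δu_i · f(u_i).
Sum = -79.453125.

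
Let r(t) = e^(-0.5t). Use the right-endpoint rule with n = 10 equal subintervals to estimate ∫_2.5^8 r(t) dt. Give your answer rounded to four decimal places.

Δt = (8 − 2.5)/10 = 0.55.
Right endpoints: 3.05, 3.6, 4.15, 4.7, 5.25, 5.8, 6.35, 6.9, 7.45, 8.
r(3.05) ≈ 0.2176, r(3.6) ≈ 0.1653, r(4.15) ≈ 0.1256, r(4.7) ≈ 0.0954, r(5.25) ≈ 0.0724, r(5.8) ≈ 0.0550, r(6.35) ≈ 0.0418, r(6.9) ≈ 0.0317, r(7.45) ≈ 0.0241, r(8) ≈ 0.0183.
Sum = Δt · [r(3.05) + r(3.6) + r(4.15) + ...].
Sum ≈ 0.4660.

0.4660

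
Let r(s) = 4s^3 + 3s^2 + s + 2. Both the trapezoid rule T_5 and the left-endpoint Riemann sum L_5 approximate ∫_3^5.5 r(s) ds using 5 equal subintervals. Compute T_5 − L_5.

T_5 = 994.6875.
L_5 = 838.75.
T_5 − L_5 = 155.9375.

155.9375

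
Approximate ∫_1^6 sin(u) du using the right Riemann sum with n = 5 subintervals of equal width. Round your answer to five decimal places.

Δu = (6 − 1)/5 = 1.
Right endpoints: 2, 3, 4, 5, 6.
f(2) ≈ 0.90930, f(3) ≈ 0.14112, f(4) ≈ -0.75680, f(5) ≈ -0.95892, f(6) ≈ -0.27942.
Sum = Δu · [f(2) + f(3) + f(4) + f(5) + f(6)].
Sum ≈ -0.94472.

-0.94472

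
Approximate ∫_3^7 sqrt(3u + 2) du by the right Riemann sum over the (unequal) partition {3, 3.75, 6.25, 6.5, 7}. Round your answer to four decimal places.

Subinterval widths: 0.75, 2.5, 0.25, 0.5.
Right endpoints: 3.75, 6.25, 6.5, 7.
f(3.75) ≈ 3.6401, f(6.25) ≈ 4.5552, f(6.5) ≈ 4.6368, f(7) ≈ 4.7958.
Sum = Σ Δu_i · f(u_i).
Sum ≈ 17.6752.

17.6752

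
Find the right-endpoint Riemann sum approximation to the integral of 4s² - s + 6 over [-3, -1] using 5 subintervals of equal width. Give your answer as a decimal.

Δs = (-1 − (-3))/5 = 0.4.
Right endpoints: -2.6, -2.2, -1.8, -1.4, -1.
f(-2.6) = 35.64, f(-2.2) = 27.56, f(-1.8) = 20.76, f(-1.4) = 15.24, f(-1) = 11.
Sum = Δs · [f(-2.6) + f(-2.2) + f(-1.8) + f(-1.4) + f(-1)].
Sum = 44.08.

44.08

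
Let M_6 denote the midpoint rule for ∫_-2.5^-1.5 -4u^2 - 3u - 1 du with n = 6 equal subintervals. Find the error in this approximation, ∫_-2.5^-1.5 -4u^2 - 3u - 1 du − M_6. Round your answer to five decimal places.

Exact integral: ∫_-2.5^-1.5 f(u) du ≈ -11.3333333.
M_6 ≈ -11.3240741.
Error ≈ -11.3333333 − (-11.3240741) ≈ -0.00926.

-0.00926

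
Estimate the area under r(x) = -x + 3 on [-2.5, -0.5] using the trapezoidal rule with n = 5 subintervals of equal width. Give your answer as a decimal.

9

Δx = (-0.5 − (-2.5))/5 = 0.4.
r(-2.5) = 5.5, r(-2.1) = 5.1, r(-1.7) = 4.7, r(-1.3) = 4.3, r(-0.9) = 3.9, r(-0.5) = 3.5.
T_5 = (Δx/2)·[r(x_0) + 2r(x_1) + ... + 2r(x_{4}) + r(x_5)].
Sum = 9.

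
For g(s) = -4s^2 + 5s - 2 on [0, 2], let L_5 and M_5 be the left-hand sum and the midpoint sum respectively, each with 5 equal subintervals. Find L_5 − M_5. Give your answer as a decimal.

0.88

L_5 = -3.68.
M_5 = -4.56.
L_5 − M_5 = 0.88.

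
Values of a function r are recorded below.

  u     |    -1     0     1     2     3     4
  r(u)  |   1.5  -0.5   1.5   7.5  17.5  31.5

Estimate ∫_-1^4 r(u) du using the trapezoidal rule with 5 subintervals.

42.5

Δu = 1.
T_5 = (1/2)·[1.5 + 2·(-0.5) + 2·1.5 + 2·7.5 + 2·17.5 + 31.5] = 42.5.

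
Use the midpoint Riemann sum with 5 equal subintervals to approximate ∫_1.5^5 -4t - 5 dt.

Δt = (5 − 1.5)/5 = 0.7.
Midpoints: 1.85, 2.55, 3.25, 3.95, 4.65.
f(1.85) = -12.4, f(2.55) = -15.2, f(3.25) = -18, f(3.95) = -20.8, f(4.65) = -23.6.
Sum = Δt · [f(1.85) + f(2.55) + f(3.25) + f(3.95) + f(4.65)].
Sum = -63.

-63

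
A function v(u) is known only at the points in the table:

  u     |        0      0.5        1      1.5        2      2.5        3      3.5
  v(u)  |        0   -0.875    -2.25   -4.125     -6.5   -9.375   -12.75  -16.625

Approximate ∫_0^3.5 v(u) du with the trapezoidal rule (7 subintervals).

-22.09375

Δu = 0.5.
T_7 = (0.5/2)·[0 + 2·(-0.875) + 2·(-2.25) + 2·(-4.125) + 2·(-6.5) + 2·(-9.375) + 2·(-12.75) + (-16.625)] = -22.09375.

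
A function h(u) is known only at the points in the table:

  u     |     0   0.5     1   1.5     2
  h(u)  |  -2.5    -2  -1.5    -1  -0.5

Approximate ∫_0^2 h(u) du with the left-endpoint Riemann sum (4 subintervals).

-3.5

Δu = 0.5.
Sum = 0.5·[(-2.5) + (-2) + (-1.5) + (-1)] = -3.5.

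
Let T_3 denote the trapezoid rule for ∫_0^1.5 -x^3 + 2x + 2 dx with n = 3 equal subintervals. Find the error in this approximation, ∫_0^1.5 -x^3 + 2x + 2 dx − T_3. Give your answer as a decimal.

Exact integral: ∫_0^1.5 f(x) dx = 3.984375.
T_3 = 3.84375.
Error = 3.984375 − 3.84375 = 0.140625.

0.140625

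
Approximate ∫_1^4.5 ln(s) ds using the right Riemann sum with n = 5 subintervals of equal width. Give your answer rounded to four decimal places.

Δs = (4.5 − 1)/5 = 0.7.
Right endpoints: 1.7, 2.4, 3.1, 3.8, 4.5.
f(1.7) ≈ 0.5306, f(2.4) ≈ 0.8755, f(3.1) ≈ 1.1314, f(3.8) ≈ 1.3350, f(4.5) ≈ 1.5041.
Sum = Δs · [f(1.7) + f(2.4) + f(3.1) + f(3.8) + f(4.5)].
Sum ≈ 3.7636.

3.7636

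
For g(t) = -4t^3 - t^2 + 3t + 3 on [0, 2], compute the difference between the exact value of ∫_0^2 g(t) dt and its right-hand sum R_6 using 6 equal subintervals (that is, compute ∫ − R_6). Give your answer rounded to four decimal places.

Exact integral: ∫_0^2 g(t) dt ≈ -6.666667.
R_6 ≈ -12.148148.
Error ≈ -6.666667 − (-12.148148) ≈ 5.4815.

5.4815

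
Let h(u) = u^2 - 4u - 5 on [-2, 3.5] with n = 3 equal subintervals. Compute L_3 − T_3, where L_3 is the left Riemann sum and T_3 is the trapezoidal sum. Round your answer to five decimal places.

L_3 ≈ -11.3564815.
T_3 ≈ -23.9606481.
L_3 − T_3 ≈ 12.60417.

12.60417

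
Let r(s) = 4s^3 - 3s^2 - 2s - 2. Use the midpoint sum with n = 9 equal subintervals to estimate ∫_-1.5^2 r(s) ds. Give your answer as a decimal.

Δs = (2 − (-1.5))/9 = 7/18.
Midpoints: -47/36, -11/12, -19/36, -5/36, 0.25, 23/36, 37/36, 17/12, 65/36.
r(-47/36) = -78169/5832, r(-11/12) = -623/108, r(-19/36) = -13811/5832, r(-5/36) = -2611/1458, r(0.25) = -2.625, r(23/36) = -10087/2916, r(37/36) = -16807/5832, r(17/12) = 14/27, r(65/36) = 47551/5832.
Sum = Δs · [r(-47/36) + r(-11/12) + r(-19/36) + ...].
Sum = -9.1875.

-9.1875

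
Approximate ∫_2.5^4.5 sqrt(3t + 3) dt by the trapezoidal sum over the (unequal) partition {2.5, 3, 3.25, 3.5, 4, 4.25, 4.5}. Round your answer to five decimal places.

7.33193

Subinterval widths: 0.5, 0.25, 0.25, 0.5, 0.25, 0.25.
f(2.5) ≈ 3.24037, f(3) ≈ 3.46410, f(3.25) ≈ 3.57071, f(3.5) ≈ 3.67423, f(4) ≈ 3.87298, f(4.25) ≈ 3.96863, f(4.5) ≈ 4.06202.
On each subinterval the trapezoid contributes (Δt_i/2)·[f(t_{i-1}) + f(t_i)].
Sum ≈ 7.33193.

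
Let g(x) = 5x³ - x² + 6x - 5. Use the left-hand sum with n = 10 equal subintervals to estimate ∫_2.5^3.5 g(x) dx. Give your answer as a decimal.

135.9275

Δx = (3.5 − 2.5)/10 = 0.1.
Left endpoints: 2.5, 2.6, 2.7, 2.8, 2.9, 3, 3.1, 3.2, 3.3, 3.4.
g(2.5) = 81.875, g(2.6) = 91.72, g(2.7) = 102.325, g(2.8) = 113.72, g(2.9) = 125.935, g(3) = 139, g(3.1) = 152.945, g(3.2) = 167.8, g(3.3) = 183.595, g(3.4) = 200.36.
Sum = Δx · [g(2.5) + g(2.6) + g(2.7) + ...].
Sum = 135.9275.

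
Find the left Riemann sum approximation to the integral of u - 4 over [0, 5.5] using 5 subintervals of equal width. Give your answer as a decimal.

Δu = (5.5 − 0)/5 = 1.1.
Left endpoints: 0, 1.1, 2.2, 3.3, 4.4.
f(0) = -4, f(1.1) = -2.9, f(2.2) = -1.8, f(3.3) = -0.7, f(4.4) = 0.4.
Sum = Δu · [f(0) + f(1.1) + f(2.2) + f(3.3) + f(4.4)].
Sum = -9.9.

-9.9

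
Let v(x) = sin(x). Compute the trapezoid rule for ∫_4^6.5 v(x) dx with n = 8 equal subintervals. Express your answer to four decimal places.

Δx = (6.5 − 4)/8 = 0.3125.
v(4) ≈ -0.7568, v(4.3125) ≈ -0.9211, v(4.625) ≈ -0.9962, v(4.9375) ≈ -0.9748, v(5.25) ≈ -0.8589, v(5.5625) ≈ -0.6599, v(5.875) ≈ -0.3969, v(6.1875) ≈ -0.0955, v(6.5) ≈ 0.2151.
T_8 = (Δx/2)·[v(x_0) + 2v(x_1) + ... + 2v(x_{7}) + v(x_8)].
Sum ≈ -1.6169.

-1.6169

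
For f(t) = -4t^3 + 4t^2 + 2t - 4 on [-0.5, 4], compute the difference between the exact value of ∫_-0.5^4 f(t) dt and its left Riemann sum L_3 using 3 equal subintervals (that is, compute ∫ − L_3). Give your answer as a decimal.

-109.6875

Exact integral: ∫_-0.5^4 f(t) dt = -172.6875.
L_3 = -63.
Error = -172.6875 − (-63) = -109.6875.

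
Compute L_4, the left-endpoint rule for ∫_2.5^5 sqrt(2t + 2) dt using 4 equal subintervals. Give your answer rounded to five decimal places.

7.42435

Δt = (5 − 2.5)/4 = 0.625.
Left endpoints: 2.5, 3.125, 3.75, 4.375.
f(2.5) ≈ 2.64575, f(3.125) ≈ 2.87228, f(3.75) ≈ 3.08221, f(4.375) ≈ 3.27872.
Sum = Δt · [f(2.5) + f(3.125) + f(3.75) + f(4.375)].
Sum ≈ 7.42435.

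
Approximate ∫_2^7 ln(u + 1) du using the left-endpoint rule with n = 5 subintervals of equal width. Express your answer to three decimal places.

Δu = (7 − 2)/5 = 1.
Left endpoints: 2, 3, 4, 5, 6.
f(2) ≈ 1.099, f(3) ≈ 1.386, f(4) ≈ 1.609, f(5) ≈ 1.792, f(6) ≈ 1.946.
Sum = Δu · [f(2) + f(3) + f(4) + f(5) + f(6)].
Sum ≈ 7.832.

7.832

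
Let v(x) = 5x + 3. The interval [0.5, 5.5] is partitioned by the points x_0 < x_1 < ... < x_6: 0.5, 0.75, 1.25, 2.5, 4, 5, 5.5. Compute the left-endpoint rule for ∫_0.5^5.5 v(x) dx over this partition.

76.5625

Subinterval widths: 0.25, 0.5, 1.25, 1.5, 1, 0.5.
Left endpoints: 0.5, 0.75, 1.25, 2.5, 4, 5.
v(0.5) = 5.5, v(0.75) = 6.75, v(1.25) = 9.25, v(2.5) = 15.5, v(4) = 23, v(5) = 28.
Sum = Σ Δx_i · v(x_i).
Sum = 76.5625.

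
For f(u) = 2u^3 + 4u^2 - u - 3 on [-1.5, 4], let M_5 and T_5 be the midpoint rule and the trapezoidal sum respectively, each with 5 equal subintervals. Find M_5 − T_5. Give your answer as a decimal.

M_5 = 185.549375.
T_5 = 204.6825.
M_5 − T_5 = -19.133125.

-19.133125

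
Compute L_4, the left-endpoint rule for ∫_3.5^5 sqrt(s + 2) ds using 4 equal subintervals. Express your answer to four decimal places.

Δs = (5 − 3.5)/4 = 0.375.
Left endpoints: 3.5, 3.875, 4.25, 4.625.
f(3.5) ≈ 2.3452, f(3.875) ≈ 2.4238, f(4.25) ≈ 2.5000, f(4.625) ≈ 2.5739.
Sum = Δs · [f(3.5) + f(3.875) + f(4.25) + f(4.625)].
Sum ≈ 3.6911.

3.6911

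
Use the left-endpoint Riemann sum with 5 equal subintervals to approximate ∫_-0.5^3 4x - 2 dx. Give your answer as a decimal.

5.6

Δx = (3 − (-0.5))/5 = 0.7.
Left endpoints: -0.5, 0.2, 0.9, 1.6, 2.3.
f(-0.5) = -4, f(0.2) = -1.2, f(0.9) = 1.6, f(1.6) = 4.4, f(2.3) = 7.2.
Sum = Δx · [f(-0.5) + f(0.2) + f(0.9) + f(1.6) + f(2.3)].
Sum = 5.6.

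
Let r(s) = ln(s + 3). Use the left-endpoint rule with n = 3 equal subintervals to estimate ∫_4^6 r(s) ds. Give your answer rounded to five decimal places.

Δs = (6 − 4)/3 = 2/3.
Left endpoints: 4, 14/3, 16/3.
r(4) ≈ 1.94591, r(14/3) ≈ 2.03688, r(16/3) ≈ 2.12026.
Sum = Δs · [r(4) + r(14/3) + r(16/3)].
Sum ≈ 4.06870.

4.06870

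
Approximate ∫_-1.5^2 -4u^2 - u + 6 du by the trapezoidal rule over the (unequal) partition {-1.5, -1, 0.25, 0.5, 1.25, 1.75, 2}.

3.1875

Subinterval widths: 0.5, 1.25, 0.25, 0.75, 0.5, 0.25.
f(-1.5) = -1.5, f(-1) = 3, f(0.25) = 5.5, f(0.5) = 4.5, f(1.25) = -1.5, f(1.75) = -8, f(2) = -12.
On each subinterval the trapezoid contributes (Δu_i/2)·[f(u_{i-1}) + f(u_i)].
Sum = 3.1875.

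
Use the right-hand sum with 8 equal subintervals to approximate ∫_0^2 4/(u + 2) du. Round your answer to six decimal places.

Δu = (2 − 0)/8 = 0.25.
Right endpoints: 0.25, 0.5, 0.75, 1, 1.25, 1.5, 1.75, 2.
f(0.25) = 16/9, f(0.5) = 1.6, f(0.75) = 16/11, f(1) = 4/3, f(1.25) = 16/13, f(1.5) = 8/7, f(1.75) = 16/15, f(2) = 1.
Sum = Δu · [f(0.25) + f(0.5) + f(0.75) + ...].
Sum ≈ 2.651487.

2.651487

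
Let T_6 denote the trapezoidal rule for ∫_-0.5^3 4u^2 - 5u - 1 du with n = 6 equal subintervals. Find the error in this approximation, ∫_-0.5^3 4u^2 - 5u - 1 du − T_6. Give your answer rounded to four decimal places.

Exact integral: ∫_-0.5^3 f(u) du ≈ 10.791667.
T_6 ≈ 11.585648.
Error ≈ 10.791667 − 11.585648 ≈ -0.7940.

-0.7940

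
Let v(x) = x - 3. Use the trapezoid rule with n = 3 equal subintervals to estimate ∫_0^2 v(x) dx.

Δx = (2 − 0)/3 = 2/3.
v(0) = -3, v(2/3) = -7/3, v(4/3) = -5/3, v(2) = -1.
T_3 = (Δx/2)·[v(x_0) + 2v(x_1) + 2v(x_2) + v(x_3)].
Sum = -4.

-4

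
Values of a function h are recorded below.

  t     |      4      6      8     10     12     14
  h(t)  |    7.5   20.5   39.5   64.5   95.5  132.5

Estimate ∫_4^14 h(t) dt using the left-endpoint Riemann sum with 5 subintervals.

455

Δt = 2.
Sum = 2·[7.5 + 20.5 + 39.5 + 64.5 + 95.5] = 455.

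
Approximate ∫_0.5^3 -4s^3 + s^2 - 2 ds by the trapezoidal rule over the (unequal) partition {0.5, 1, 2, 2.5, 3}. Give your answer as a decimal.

Subinterval widths: 0.5, 1, 0.5, 0.5.
f(0.5) = -2.25, f(1) = -5, f(2) = -30, f(2.5) = -58.25, f(3) = -101.
On each subinterval the trapezoid contributes (Δs_i/2)·[f(s_{i-1}) + f(s_i)].
Sum = -81.1875.

-81.1875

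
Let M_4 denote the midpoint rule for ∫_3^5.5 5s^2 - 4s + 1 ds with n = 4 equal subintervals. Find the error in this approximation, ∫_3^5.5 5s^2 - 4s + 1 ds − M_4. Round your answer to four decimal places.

Exact integral: ∫_3^5.5 f(s) ds ≈ 192.291667.
M_4 ≈ 191.884766.
Error ≈ 192.291667 − 191.884766 ≈ 0.4069.

0.4069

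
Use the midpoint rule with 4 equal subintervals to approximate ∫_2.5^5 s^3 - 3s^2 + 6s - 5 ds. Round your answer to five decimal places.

Δs = (5 − 2.5)/4 = 0.625.
Midpoints: 2.8125, 3.4375, 4.0625, 4.6875.
f(2.8125) = 42565/4096, f(3.4375) = 85175/4096, f(4.0625) = 151185/4096, f(4.6875) = 246595/4096.
Sum = Δs · [f(2.8125) + f(3.4375) + f(4.0625) + f(4.6875)].
Sum ≈ 80.18799.

80.18799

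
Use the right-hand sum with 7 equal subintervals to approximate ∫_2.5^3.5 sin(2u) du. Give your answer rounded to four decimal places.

-0.1181

Δu = (3.5 − 2.5)/7 = 1/7.
Right endpoints: 37/14, 39/14, 41/14, 43/14, 45/14, 47/14, 3.5.
f(37/14) ≈ -0.8401, f(39/14) ≈ -0.6532, f(41/14) ≈ -0.4133, f(43/14) ≈ -0.1399, f(45/14) ≈ 0.1449, f(47/14) ≈ 0.4179, f(3.5) ≈ 0.6570.
Sum = Δu · [f(37/14) + f(39/14) + f(41/14) + ...].
Sum ≈ -0.1181.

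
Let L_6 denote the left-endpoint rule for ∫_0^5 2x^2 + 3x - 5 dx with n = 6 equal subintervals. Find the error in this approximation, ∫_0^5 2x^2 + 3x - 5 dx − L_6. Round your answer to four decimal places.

Exact integral: ∫_0^5 f(x) dx ≈ 95.833333.
L_6 ≈ 69.907407.
Error ≈ 95.833333 − 69.907407 ≈ 25.9259.

25.9259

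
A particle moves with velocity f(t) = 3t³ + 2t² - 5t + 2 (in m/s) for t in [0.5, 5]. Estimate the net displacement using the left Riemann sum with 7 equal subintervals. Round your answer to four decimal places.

Δt = (5 − 0.5)/7 = 9/14.
Left endpoints: 0.5, 8/7, 25/14, 17/7, 43/14, 26/7, 61/14.
f(0.5) = 0.375, f(8/7) = 1158/343, f(25/14) = 45363/2744, f(17/7) = 15306/343, f(43/14) = 253641/2744, f(26/7) = 56508/343, f(61/14) = 730839/2744.
Sum = Δt · [f(0.5) + f(8/7) + f(25/14) + ...].
Sum ≈ 378.2755.

378.2755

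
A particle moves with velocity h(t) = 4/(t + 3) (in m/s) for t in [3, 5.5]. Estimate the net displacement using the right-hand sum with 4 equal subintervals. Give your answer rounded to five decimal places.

1.33376

Δt = (5.5 − 3)/4 = 0.625.
Right endpoints: 3.625, 4.25, 4.875, 5.5.
h(3.625) = 32/53, h(4.25) = 16/29, h(4.875) = 32/63, h(5.5) = 8/17.
Sum = Δt · [h(3.625) + h(4.25) + h(4.875) + h(5.5)].
Sum ≈ 1.33376.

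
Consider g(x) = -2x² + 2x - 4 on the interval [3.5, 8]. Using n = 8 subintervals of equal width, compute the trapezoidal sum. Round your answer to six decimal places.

Δx = (8 − 3.5)/8 = 0.5625.
g(3.5) = -21.5, g(4.0625) = -28.8828125, g(4.625) = -37.53125, g(5.1875) = -47.4453125, g(5.75) = -58.625, g(6.3125) = -71.0703125, g(6.875) = -84.78125, g(7.4375) = -99.7578125, g(8) = -116.
T_8 = (Δx/2)·[g(x_0) + 2g(x_1) + ... + 2g(x_{7}) + g(x_8)].
Sum ≈ -279.474609.

-279.474609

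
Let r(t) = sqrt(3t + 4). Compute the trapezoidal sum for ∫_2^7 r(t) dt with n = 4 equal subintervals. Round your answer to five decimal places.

Δt = (7 − 2)/4 = 1.25.
r(2) ≈ 3.16228, r(3.25) ≈ 3.70810, r(4.5) ≈ 4.18330, r(5.75) ≈ 4.60977, r(7) ≈ 5.00000.
T_4 = (Δt/2)·[r(t_0) + 2r(t_1) + 2r(t_2) + 2r(t_3) + r(t_4)].
Sum ≈ 20.72789.

20.72789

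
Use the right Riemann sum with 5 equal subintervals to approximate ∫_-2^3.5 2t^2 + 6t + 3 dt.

Δt = (3.5 − (-2))/5 = 1.1.
Right endpoints: -0.9, 0.2, 1.3, 2.4, 3.5.
f(-0.9) = -0.78, f(0.2) = 4.28, f(1.3) = 14.18, f(2.4) = 28.92, f(3.5) = 48.5.
Sum = Δt · [f(-0.9) + f(0.2) + f(1.3) + f(2.4) + f(3.5)].
Sum = 104.61.

104.61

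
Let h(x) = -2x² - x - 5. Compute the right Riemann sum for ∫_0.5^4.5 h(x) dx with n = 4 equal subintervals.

-114

Δx = (4.5 − 0.5)/4 = 1.
Right endpoints: 1.5, 2.5, 3.5, 4.5.
h(1.5) = -11, h(2.5) = -20, h(3.5) = -33, h(4.5) = -50.
Sum = Δx · [h(1.5) + h(2.5) + h(3.5) + h(4.5)].
Sum = -114.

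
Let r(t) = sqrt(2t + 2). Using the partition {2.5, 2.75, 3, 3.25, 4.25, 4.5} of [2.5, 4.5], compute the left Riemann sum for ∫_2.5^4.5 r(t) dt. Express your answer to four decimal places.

5.7788

Subinterval widths: 0.25, 0.25, 0.25, 1, 0.25.
Left endpoints: 2.5, 2.75, 3, 3.25, 4.25.
r(2.5) ≈ 2.6458, r(2.75) ≈ 2.7386, r(3) ≈ 2.8284, r(3.25) ≈ 2.9155, r(4.25) ≈ 3.2404.
Sum = Σ Δt_i · r(t_i).
Sum ≈ 5.7788.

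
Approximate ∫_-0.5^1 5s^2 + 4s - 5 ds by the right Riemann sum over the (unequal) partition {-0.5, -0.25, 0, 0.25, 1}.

-0.59375

Subinterval widths: 0.25, 0.25, 0.25, 0.75.
Right endpoints: -0.25, 0, 0.25, 1.
f(-0.25) = -5.6875, f(0) = -5, f(0.25) = -3.6875, f(1) = 4.
Sum = Σ Δs_i · f(s_i).
Sum = -0.59375.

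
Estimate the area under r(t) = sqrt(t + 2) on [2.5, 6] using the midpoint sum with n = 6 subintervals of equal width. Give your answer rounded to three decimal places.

Δt = (6 − 2.5)/6 = 7/12.
Midpoints: 67/24, 3.375, 95/24, 109/24, 5.125, 137/24.
r(67/24) ≈ 2.189, r(3.375) ≈ 2.318, r(95/24) ≈ 2.441, r(109/24) ≈ 2.558, r(5.125) ≈ 2.669, r(137/24) ≈ 2.776.
Sum = Δt · [r(67/24) + r(3.375) + r(95/24) + ...].
Sum ≈ 8.722.

8.722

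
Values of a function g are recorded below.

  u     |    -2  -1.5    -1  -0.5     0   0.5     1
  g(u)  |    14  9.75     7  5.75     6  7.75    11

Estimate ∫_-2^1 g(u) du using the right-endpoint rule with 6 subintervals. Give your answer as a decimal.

23.625

Δu = 0.5.
Sum = 0.5·[9.75 + 7 + 5.75 + 6 + 7.75 + 11] = 23.625.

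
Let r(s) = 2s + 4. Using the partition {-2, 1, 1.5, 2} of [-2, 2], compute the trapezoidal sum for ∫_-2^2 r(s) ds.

16

Subinterval widths: 3, 0.5, 0.5.
r(-2) = 0, r(1) = 6, r(1.5) = 7, r(2) = 8.
On each subinterval the trapezoid contributes (Δs_i/2)·[r(s_{i-1}) + r(s_i)].
Sum = 16.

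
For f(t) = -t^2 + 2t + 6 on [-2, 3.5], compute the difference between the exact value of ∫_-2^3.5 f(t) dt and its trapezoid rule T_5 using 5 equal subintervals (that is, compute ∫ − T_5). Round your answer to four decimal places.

Exact integral: ∫_-2^3.5 f(t) dt ≈ 24.291667.
T_5 = 23.1825.
Error ≈ 24.291667 − 23.1825 ≈ 1.1092.

1.1092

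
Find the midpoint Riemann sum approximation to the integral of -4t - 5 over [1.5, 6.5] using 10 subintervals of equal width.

Δt = (6.5 − 1.5)/10 = 0.5.
Midpoints: 1.75, 2.25, 2.75, 3.25, 3.75, 4.25, 4.75, 5.25, 5.75, 6.25.
f(1.75) = -12, f(2.25) = -14, f(2.75) = -16, f(3.25) = -18, f(3.75) = -20, f(4.25) = -22, f(4.75) = -24, f(5.25) = -26, f(5.75) = -28, f(6.25) = -30.
Sum = Δt · [f(1.75) + f(2.25) + f(2.75) + ...].
Sum = -105.

-105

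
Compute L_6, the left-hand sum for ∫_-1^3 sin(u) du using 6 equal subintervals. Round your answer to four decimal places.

1.1457

Δu = (3 − (-1))/6 = 2/3.
Left endpoints: -1, -1/3, 1/3, 1, 5/3, 7/3.
f(-1) ≈ -0.8415, f(-1/3) ≈ -0.3272, f(1/3) ≈ 0.3272, f(1) ≈ 0.8415, f(5/3) ≈ 0.9954, f(7/3) ≈ 0.7231.
Sum = Δu · [f(-1) + f(-1/3) + f(1/3) + ...].
Sum ≈ 1.1457.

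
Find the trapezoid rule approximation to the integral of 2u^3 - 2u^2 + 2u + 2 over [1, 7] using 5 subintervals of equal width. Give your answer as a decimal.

Δu = (7 − 1)/5 = 1.2.
f(1) = 4, f(2.2) = 18.016, f(3.4) = 64.288, f(4.6) = 163.552, f(5.8) = 336.544, f(7) = 604.
T_5 = (Δu/2)·[f(u_0) + 2f(u_1) + ... + 2f(u_{4}) + f(u_5)].
Sum = 1063.68.

1063.68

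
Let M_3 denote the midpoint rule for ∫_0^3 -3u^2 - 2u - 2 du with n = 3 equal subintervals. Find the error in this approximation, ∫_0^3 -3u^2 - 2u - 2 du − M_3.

-0.75

Exact integral: ∫_0^3 f(u) du = -42.
M_3 = -41.25.
Error = -42 − (-41.25) = -0.75.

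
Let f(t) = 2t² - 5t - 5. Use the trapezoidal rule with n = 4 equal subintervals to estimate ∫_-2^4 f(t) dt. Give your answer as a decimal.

Δt = (4 − (-2))/4 = 1.5.
f(-2) = 13, f(-0.5) = -2, f(1) = -8, f(2.5) = -5, f(4) = 7.
T_4 = (Δt/2)·[f(t_0) + 2f(t_1) + 2f(t_2) + 2f(t_3) + f(t_4)].
Sum = -7.5.

-7.5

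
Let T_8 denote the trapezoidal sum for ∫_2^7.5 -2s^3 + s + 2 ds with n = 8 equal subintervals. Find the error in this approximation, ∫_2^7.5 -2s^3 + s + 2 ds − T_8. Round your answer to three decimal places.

Exact integral: ∫_2^7.5 f(s) ds = -1536.90625.
T_8 ≈ -1549.25439.
Error ≈ -1536.90625 − (-1549.25439) ≈ 12.348.

12.348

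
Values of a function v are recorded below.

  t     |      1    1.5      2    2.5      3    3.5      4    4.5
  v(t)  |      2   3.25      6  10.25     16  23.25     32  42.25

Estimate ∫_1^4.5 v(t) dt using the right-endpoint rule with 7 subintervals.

Δt = 0.5.
Sum = 0.5·[3.25 + 6 + 10.25 + 16 + 23.25 + 32 + 42.25] = 66.5.

66.5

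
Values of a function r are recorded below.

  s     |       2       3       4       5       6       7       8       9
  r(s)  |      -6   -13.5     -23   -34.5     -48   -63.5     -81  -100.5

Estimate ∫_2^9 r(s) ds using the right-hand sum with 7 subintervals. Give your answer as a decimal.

-364

Δs = 1.
Sum = 1·[(-13.5) + (-23) + (-34.5) + (-48) + (-63.5) + (-81) + (-100.5)] = -364.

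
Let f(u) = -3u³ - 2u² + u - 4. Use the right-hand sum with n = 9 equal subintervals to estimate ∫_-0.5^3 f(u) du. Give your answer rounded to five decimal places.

Δu = (3 − (-0.5))/9 = 7/18.
Right endpoints: -1/9, 5/18, 2/3, 19/18, 13/9, 11/6, 20/9, 47/18, 3.
f(-1/9) = -1004/243, f(5/18) = -7661/1944, f(2/3) = -46/9, f(19/18) = -16915/1944, f(13/9) = -3832/243, f(11/6) = -27.375, f(20/9) = -10832/243, f(47/18) = -133031/1944, f(3) = -100.
Sum = Δu · [f(-1/9) + f(5/18) + f(2/3) + ...].
Sum ≈ -108.12551.

-108.12551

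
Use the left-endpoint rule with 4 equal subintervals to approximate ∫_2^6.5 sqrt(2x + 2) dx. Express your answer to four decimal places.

Δx = (6.5 − 2)/4 = 1.125.
Left endpoints: 2, 3.125, 4.25, 5.375.
f(2) ≈ 2.4495, f(3.125) ≈ 2.8723, f(4.25) ≈ 3.2404, f(5.375) ≈ 3.5707.
Sum = Δx · [f(2) + f(3.125) + f(4.25) + f(5.375)].
Sum ≈ 13.6495.

13.6495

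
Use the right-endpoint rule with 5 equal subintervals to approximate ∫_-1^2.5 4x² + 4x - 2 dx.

Δx = (2.5 − (-1))/5 = 0.7.
Right endpoints: -0.3, 0.4, 1.1, 1.8, 2.5.
f(-0.3) = -2.84, f(0.4) = 0.24, f(1.1) = 7.24, f(1.8) = 18.16, f(2.5) = 33.
Sum = Δx · [f(-0.3) + f(0.4) + f(1.1) + f(1.8) + f(2.5)].
Sum = 39.06.

39.06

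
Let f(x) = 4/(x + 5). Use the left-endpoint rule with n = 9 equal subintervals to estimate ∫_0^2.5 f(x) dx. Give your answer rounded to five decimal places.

Δx = (2.5 − 0)/9 = 5/18.
Left endpoints: 0, 5/18, 5/9, 5/6, 10/9, 25/18, 5/3, 35/18, 20/9.
f(0) = 0.8, f(5/18) = 72/95, f(5/9) = 0.72, f(5/6) = 24/35, f(10/9) = 36/55, f(25/18) = 72/115, f(5/3) = 0.6, f(35/18) = 0.576, f(20/9) = 36/65.
Sum = Δx · [f(0) + f(5/18) + f(5/9) + ...].
Sum ≈ 1.65947.

1.65947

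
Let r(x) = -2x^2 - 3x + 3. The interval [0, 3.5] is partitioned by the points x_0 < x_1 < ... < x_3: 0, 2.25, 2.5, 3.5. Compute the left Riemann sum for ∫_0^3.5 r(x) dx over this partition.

-13.71875

Subinterval widths: 2.25, 0.25, 1.
Left endpoints: 0, 2.25, 2.5.
r(0) = 3, r(2.25) = -13.875, r(2.5) = -17.
Sum = Σ Δx_i · r(x_i).
Sum = -13.71875.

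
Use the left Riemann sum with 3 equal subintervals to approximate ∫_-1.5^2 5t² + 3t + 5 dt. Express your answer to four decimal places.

31.8241

Δt = (2 − (-1.5))/3 = 7/6.
Left endpoints: -1.5, -1/3, 5/6.
f(-1.5) = 11.75, f(-1/3) = 41/9, f(5/6) = 395/36.
Sum = Δt · [f(-1.5) + f(-1/3) + f(5/6)].
Sum ≈ 31.8241.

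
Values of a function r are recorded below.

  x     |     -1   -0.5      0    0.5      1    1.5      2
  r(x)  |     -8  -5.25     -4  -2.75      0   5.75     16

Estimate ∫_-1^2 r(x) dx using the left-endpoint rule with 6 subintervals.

Δx = 0.5.
Sum = 0.5·[(-8) + (-5.25) + (-4) + (-2.75) + 0 + 5.75] = -7.125.

-7.125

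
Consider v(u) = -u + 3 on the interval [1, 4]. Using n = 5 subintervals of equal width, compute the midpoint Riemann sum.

1.5

Δu = (4 − 1)/5 = 0.6.
Midpoints: 1.3, 1.9, 2.5, 3.1, 3.7.
v(1.3) = 1.7, v(1.9) = 1.1, v(2.5) = 0.5, v(3.1) = -0.1, v(3.7) = -0.7.
Sum = Δu · [v(1.3) + v(1.9) + v(2.5) + v(3.1) + v(3.7)].
Sum = 1.5.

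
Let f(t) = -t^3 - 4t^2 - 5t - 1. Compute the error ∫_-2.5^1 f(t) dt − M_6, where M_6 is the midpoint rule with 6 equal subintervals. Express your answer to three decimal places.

-0.174

Exact integral: ∫_-2.5^1 f(t) dt ≈ -3.02604.
M_6 ≈ -2.85236.
Error ≈ -3.02604 − (-2.85236) ≈ -0.174.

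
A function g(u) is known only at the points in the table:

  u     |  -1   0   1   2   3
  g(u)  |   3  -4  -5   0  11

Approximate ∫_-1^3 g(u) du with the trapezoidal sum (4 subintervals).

Δu = 1.
T_4 = (1/2)·[3 + 2·(-4) + 2·(-5) + 2·0 + 11] = -2.

-2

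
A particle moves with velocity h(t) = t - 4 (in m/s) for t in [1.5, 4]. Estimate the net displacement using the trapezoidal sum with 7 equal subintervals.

-3.125

Δt = (4 − 1.5)/7 = 5/14.
h(1.5) = -2.5, h(13/7) = -15/7, h(31/14) = -25/14, h(18/7) = -10/7, h(41/14) = -15/14, h(23/7) = -5/7, h(51/14) = -5/14, h(4) = 0.
T_7 = (Δt/2)·[h(t_0) + 2h(t_1) + ... + 2h(t_{6}) + h(t_7)].
Sum = -3.125.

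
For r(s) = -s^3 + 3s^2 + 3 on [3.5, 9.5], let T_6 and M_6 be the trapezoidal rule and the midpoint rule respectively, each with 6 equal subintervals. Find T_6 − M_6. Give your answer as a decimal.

T_6 = -1182.75.
M_6 = -1158.
T_6 − M_6 = -24.75.

-24.75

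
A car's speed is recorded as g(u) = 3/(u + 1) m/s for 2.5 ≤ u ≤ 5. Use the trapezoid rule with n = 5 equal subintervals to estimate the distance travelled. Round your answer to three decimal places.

1.620

Δu = (5 − 2.5)/5 = 0.5.
g(2.5) = 6/7, g(3) = 0.75, g(3.5) = 2/3, g(4) = 0.6, g(4.5) = 6/11, g(5) = 0.5.
T_5 = (Δu/2)·[g(u_0) + 2g(u_1) + ... + 2g(u_{4}) + g(u_5)].
Sum ≈ 1.620.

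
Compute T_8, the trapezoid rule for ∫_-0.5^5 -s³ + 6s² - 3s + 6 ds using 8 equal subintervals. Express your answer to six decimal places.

89.565674

Δs = (5 − (-0.5))/8 = 0.6875.
f(-0.5) = 9.125, f(0.1875) = 23109/4096, f(0.875) = 3737/512, f(1.5625) = 49751/4096, f(2.25) = 18.234375, f(2.9375) = 96721/4096, f(3.625) = 13483/512, f(4.3125) = 100131/4096, f(5) = 16.
T_8 = (Δs/2)·[f(s_0) + 2f(s_1) + ... + 2f(s_{7}) + f(s_8)].
Sum ≈ 89.565674.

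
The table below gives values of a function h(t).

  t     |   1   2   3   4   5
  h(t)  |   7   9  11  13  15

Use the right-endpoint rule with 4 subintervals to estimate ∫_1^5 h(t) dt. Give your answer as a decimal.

48

Δt = 1.
Sum = 1·[9 + 11 + 13 + 15] = 48.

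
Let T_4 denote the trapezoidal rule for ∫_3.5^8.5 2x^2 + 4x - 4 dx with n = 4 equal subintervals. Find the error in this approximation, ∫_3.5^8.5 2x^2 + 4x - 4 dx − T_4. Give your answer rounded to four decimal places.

Exact integral: ∫_3.5^8.5 f(x) dx ≈ 480.833333.
T_4 = 483.4375.
Error ≈ 480.833333 − 483.4375 ≈ -2.6042.

-2.6042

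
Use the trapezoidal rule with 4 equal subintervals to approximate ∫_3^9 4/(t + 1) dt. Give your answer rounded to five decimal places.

Δt = (9 − 3)/4 = 1.5.
f(3) = 1, f(4.5) = 8/11, f(6) = 4/7, f(7.5) = 8/17, f(9) = 0.4.
T_4 = (Δt/2)·[f(t_0) + 2f(t_1) + 2f(t_2) + 2f(t_3) + f(t_4)].
Sum ≈ 3.70393.

3.70393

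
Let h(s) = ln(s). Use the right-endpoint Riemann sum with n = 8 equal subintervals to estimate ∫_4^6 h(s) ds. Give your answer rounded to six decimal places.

3.255629

Δs = (6 − 4)/8 = 0.25.
Right endpoints: 4.25, 4.5, 4.75, 5, 5.25, 5.5, 5.75, 6.
h(4.25) ≈ 1.446919, h(4.5) ≈ 1.504077, h(4.75) ≈ 1.558145, h(5) ≈ 1.609438, h(5.25) ≈ 1.658228, h(5.5) ≈ 1.704748, h(5.75) ≈ 1.749200, h(6) ≈ 1.791759.
Sum = Δs · [h(4.25) + h(4.5) + h(4.75) + ...].
Sum ≈ 3.255629.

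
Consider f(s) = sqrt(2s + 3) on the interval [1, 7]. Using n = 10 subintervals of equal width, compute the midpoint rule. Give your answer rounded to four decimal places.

19.6405

Δs = (7 − 1)/10 = 0.6.
Midpoints: 1.3, 1.9, 2.5, 3.1, 3.7, 4.3, 4.9, 5.5, 6.1, 6.7.
f(1.3) ≈ 2.3664, f(1.9) ≈ 2.6077, f(2.5) ≈ 2.8284, f(3.1) ≈ 3.0332, f(3.7) ≈ 3.2249, f(4.3) ≈ 3.4059, f(4.9) ≈ 3.5777, f(5.5) ≈ 3.7417, f(6.1) ≈ 3.8987, f(6.7) ≈ 4.0497.
Sum = Δs · [f(1.3) + f(1.9) + f(2.5) + ...].
Sum ≈ 19.6405.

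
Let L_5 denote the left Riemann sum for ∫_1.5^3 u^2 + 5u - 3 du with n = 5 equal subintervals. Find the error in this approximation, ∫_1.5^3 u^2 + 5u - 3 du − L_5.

Exact integral: ∫_1.5^3 f(u) du = 20.25.
L_5 = 18.135.
Error = 20.25 − 18.135 = 2.115.

2.115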